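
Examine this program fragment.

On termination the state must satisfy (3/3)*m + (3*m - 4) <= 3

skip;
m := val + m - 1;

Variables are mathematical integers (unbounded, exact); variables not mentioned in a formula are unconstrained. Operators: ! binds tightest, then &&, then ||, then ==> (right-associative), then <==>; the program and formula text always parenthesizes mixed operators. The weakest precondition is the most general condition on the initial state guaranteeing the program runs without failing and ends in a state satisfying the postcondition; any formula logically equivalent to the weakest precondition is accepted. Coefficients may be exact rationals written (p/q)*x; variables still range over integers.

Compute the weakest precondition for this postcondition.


Working backward. After the program, the postcondition (3/3)*m + (3*m - 4) <= 3 must hold; in canonical form it is 4*m <= 7.
Before m := val + m - 1: 4*m + 4*val <= 11
Before skip: 4*m + 4*val <= 11
Answer: WP = 4*m + 4*val <= 11


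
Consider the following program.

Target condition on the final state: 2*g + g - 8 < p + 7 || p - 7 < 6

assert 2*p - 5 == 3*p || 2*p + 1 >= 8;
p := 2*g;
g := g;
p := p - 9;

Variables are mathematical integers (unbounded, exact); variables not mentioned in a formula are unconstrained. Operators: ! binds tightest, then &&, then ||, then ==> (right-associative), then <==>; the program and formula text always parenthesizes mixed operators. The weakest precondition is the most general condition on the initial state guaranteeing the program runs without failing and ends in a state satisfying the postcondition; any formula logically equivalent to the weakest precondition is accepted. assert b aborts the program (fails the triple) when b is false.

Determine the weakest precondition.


Working backward. After the program, the postcondition 2*g + g - 8 < p + 7 || p - 7 < 6 must hold; in canonical form it is 3*g < p + 15 || p < 13.
Before p := p - 9: 3*g < p + 6 || p < 22
Before g := g: 3*g < p + 6 || p < 22
Before p := 2*g: g < 6 || 2*g < 22
Before assert 2*p - 5 == 3*p || 2*p + 1 >= 8: (p == -5 || 2*p >= 7) && (g < 6 || 2*g < 22)
Answer: WP = (p == -5 || 2*p >= 7) && (g < 6 || 2*g < 22)


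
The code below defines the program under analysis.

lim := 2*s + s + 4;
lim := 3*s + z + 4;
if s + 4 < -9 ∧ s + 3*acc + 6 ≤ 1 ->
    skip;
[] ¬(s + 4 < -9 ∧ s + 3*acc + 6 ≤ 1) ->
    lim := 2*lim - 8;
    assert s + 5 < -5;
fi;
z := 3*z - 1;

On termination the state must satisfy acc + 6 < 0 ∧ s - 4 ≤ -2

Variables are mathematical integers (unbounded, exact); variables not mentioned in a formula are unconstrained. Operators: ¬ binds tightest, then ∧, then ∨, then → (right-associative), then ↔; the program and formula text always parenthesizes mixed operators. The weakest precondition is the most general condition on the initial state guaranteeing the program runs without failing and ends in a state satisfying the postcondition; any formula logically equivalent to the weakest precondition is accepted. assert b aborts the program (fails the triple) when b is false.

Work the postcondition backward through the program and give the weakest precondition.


Working backward. After the program, the postcondition acc + 6 < 0 ∧ s - 4 ≤ -2 must hold; in canonical form it is acc < -6 ∧ s ≤ 2.
Before z := 3*z - 1: acc < -6 ∧ s ≤ 2
Then branch requires acc < -6 ∧ s ≤ 2; else branch requires s < -10 ∧ acc < -6 ∧ s ≤ 2.
Before the if: ((s < -13 ∧ 3*acc + s ≤ -5) → (acc < -6 ∧ s ≤ 2)) ∧ ((¬(s < -13 ∧ 3*acc + s ≤ -5)) → (s < -10 ∧ acc < -6 ∧ s ≤ 2))
Before lim := 3*s + z + 4: ((s < -13 ∧ 3*acc + s ≤ -5) → (acc < -6 ∧ s ≤ 2)) ∧ ((¬(s < -13 ∧ 3*acc + s ≤ -5)) → (s < -10 ∧ acc < -6 ∧ s ≤ 2))
Before lim := 2*s + s + 4: ((s < -13 ∧ 3*acc + s ≤ -5) → (acc < -6 ∧ s ≤ 2)) ∧ ((¬(s < -13 ∧ 3*acc + s ≤ -5)) → (s < -10 ∧ acc < -6 ∧ s ≤ 2))
Answer: WP = ((s < -13 ∧ 3*acc + s ≤ -5) → (acc < -6 ∧ s ≤ 2)) ∧ ((¬(s < -13 ∧ 3*acc + s ≤ -5)) → (s < -10 ∧ acc < -6 ∧ s ≤ 2))


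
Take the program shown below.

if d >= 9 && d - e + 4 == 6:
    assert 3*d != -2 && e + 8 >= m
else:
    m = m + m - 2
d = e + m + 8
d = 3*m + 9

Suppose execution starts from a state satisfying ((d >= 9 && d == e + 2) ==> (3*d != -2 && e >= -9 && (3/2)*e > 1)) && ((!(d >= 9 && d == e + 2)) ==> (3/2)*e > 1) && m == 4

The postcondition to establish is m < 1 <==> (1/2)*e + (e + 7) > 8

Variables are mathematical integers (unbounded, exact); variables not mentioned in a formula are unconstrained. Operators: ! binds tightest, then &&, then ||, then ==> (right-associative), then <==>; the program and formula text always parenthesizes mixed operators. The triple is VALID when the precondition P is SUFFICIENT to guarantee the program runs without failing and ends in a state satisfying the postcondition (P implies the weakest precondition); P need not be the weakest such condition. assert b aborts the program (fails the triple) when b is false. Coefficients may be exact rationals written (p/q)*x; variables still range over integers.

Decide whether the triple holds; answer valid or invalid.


Working backward. After the program, the postcondition m < 1 <==> (1/2)*e + (e + 7) > 8 must hold; in canonical form it is m < 1 <==> (3/2)*e > 1.
Before d := 3*m + 9: m < 1 <==> (3/2)*e > 1
Before d := e + m + 8: m < 1 <==> (3/2)*e > 1
Then branch requires 3*d != -2 && e >= m - 8 && (m < 1 <==> (3/2)*e > 1); else branch requires 2*m < 3 <==> (3/2)*e > 1.
Before the if: ((d >= 9 && d == e + 2) ==> (3*d != -2 && e >= m - 8 && (m < 1 <==> (3/2)*e > 1))) && ((!(d >= 9 && d == e + 2)) ==> (2*m < 3 <==> (3/2)*e > 1))
The weakest precondition is ((d >= 9 && d == e + 2) ==> (3*d != -2 && e >= m - 8 && (m < 1 <==> (3/2)*e > 1))) && ((!(d >= 9 && d == e + 2)) ==> (2*m < 3 <==> (3/2)*e > 1)).
Check whether ((d >= 9 && d == e + 2) ==> (3*d != -2 && e >= -9 && (3/2)*e > 1)) && ((!(d >= 9 && d == e + 2)) ==> (3/2)*e > 1) && m == 4 implies it.
Countermodel: at the initial state d = 0, e = 1, m = 4, the precondition holds but the weakest precondition fails.
Answer: invalid


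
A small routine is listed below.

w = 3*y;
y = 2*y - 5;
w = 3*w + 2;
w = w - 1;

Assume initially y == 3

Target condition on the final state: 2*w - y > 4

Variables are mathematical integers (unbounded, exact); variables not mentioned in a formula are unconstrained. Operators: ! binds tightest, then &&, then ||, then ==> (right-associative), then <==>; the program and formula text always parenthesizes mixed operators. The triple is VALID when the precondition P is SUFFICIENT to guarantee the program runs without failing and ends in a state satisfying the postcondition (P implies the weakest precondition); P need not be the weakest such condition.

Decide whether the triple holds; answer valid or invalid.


Working backward. After the program, the postcondition 2*w - y > 4 must hold; in canonical form it is 2*w > y + 4.
Before w := w - 1: 2*w > y + 6
Before w := 3*w + 2: 6*w > y + 2
Before y := 2*y - 5: 6*w > 2*y - 3
Before w := 3*y: 16*y > -3
The weakest precondition is 16*y > -3.
Check whether y == 3 implies it.
Every state satisfying the precondition satisfies the weakest precondition: the implication holds.
Answer: valid


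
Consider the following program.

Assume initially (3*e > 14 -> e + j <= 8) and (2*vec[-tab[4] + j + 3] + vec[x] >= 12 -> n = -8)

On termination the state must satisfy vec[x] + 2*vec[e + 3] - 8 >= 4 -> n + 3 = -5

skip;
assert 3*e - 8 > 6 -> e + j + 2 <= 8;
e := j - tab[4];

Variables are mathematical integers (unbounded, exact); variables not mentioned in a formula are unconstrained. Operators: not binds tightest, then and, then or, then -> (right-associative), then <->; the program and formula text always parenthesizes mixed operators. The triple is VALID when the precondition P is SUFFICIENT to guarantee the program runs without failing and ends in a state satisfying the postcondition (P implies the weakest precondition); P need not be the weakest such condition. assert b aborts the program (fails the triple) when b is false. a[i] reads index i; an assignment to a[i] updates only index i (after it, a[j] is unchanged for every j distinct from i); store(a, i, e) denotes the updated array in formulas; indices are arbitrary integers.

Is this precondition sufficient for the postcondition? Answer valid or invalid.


Working backward. After the program, the postcondition vec[x] + 2*vec[e + 3] - 8 >= 4 -> n + 3 = -5 must hold; in canonical form it is 2*vec[e + 3] + vec[x] >= 12 -> n = -8.
Before e := j - tab[4]: 2*vec[-tab[4] + j + 3] + vec[x] >= 12 -> n = -8
Before assert 3*e - 8 > 6 -> e + j + 2 <= 8: (3*e > 14 -> e + j <= 6) and (2*vec[-tab[4] + j + 3] + vec[x] >= 12 -> n = -8)
Before skip: (3*e > 14 -> e + j <= 6) and (2*vec[-tab[4] + j + 3] + vec[x] >= 12 -> n = -8)
The weakest precondition is (3*e > 14 -> e + j <= 6) and (2*vec[-tab[4] + j + 3] + vec[x] >= 12 -> n = -8).
Check whether (3*e > 14 -> e + j <= 8) and (2*vec[-tab[4] + j + 3] + vec[x] >= 12 -> n = -8) implies it.
Countermodel: at the initial state e = 5, j = 2, n = -8, tab = {[0] = 0, [4] = 0, [5] = 0, elsewhere 0}, vec = {[0] = 0, [4] = 0, [5] = 0, elsewhere 0}, x = 0, the precondition holds but the weakest precondition fails.
Answer: invalid


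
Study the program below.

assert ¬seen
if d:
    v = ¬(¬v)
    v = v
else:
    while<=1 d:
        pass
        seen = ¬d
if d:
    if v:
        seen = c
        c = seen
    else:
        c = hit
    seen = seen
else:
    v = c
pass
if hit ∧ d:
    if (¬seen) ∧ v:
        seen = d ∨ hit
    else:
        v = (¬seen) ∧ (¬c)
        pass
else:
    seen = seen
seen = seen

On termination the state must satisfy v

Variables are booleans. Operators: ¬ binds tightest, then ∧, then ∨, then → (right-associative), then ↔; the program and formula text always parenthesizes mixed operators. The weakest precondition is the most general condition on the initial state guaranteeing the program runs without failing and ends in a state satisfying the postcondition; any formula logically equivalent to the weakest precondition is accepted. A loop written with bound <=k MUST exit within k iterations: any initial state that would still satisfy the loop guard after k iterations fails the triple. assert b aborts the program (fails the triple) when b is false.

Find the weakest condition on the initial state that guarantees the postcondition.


Working backward. After the program, v must hold.
Before seen := seen: v
Then branch requires (((¬seen) ∧ v) → v) ∧ ((¬((¬seen) ∧ v)) → ((¬seen) ∧ (¬c))); else branch requires v.
Before the if: ((hit ∧ d) → ((((¬seen) ∧ v) → v) ∧ ((¬((¬seen) ∧ v)) → ((¬seen) ∧ (¬c))))) ∧ ((¬(hit ∧ d)) → v)
Before skip: ((hit ∧ d) → ((((¬seen) ∧ v) → v) ∧ ((¬((¬seen) ∧ v)) → ((¬seen) ∧ (¬c))))) ∧ ((¬(hit ∧ d)) → v)
Then branch requires (v → (((hit ∧ d) → ((((¬c) ∧ v) → v) ∧ ((¬((¬c) ∧ v)) → (¬c)))) ∧ ((¬(hit ∧ d)) → v))) ∧ ((¬v) → (((hit ∧ d) → ((((¬seen) ∧ v) → v) ∧ ((¬((¬seen) ∧ v)) → ((¬seen) ∧ (¬hit))))) ∧ ((¬(hit ∧ d)) → v))); else branch requires ((hit ∧ d) → ((((¬seen) ∧ c) → c) ∧ ((¬((¬seen) ∧ c)) → ((¬seen) ∧ (¬c))))) ∧ ((¬(hit ∧ d)) → c).
Before the if: (d → ((v → (((hit ∧ d) → ((((¬c) ∧ v) → v) ∧ ((¬((¬c) ∧ v)) → (¬c)))) ∧ ((¬(hit ∧ d)) → v))) ∧ ((¬v) → (((hit ∧ d) → ((((¬seen) ∧ v) → v) ∧ ((¬((¬seen) ∧ v)) → ((¬seen) ∧ (¬hit))))) ∧ ((¬(hit ∧ d)) → v))))) ∧ ((¬d) → (((hit ∧ d) → ((((¬seen) ∧ c) → c) ∧ ((¬((¬seen) ∧ c)) → ((¬seen) ∧ (¬c))))) ∧ ((¬(hit ∧ d)) → c)))
Then branch requires (d → ((v → (((hit ∧ d) → ((((¬c) ∧ v) → v) ∧ ((¬((¬c) ∧ v)) → (¬c)))) ∧ ((¬(hit ∧ d)) → v))) ∧ ((¬v) → (((hit ∧ d) → ((((¬seen) ∧ v) → v) ∧ ((¬((¬seen) ∧ v)) → ((¬seen) ∧ (¬hit))))) ∧ ((¬(hit ∧ d)) → v))))) ∧ ((¬d) → (((hit ∧ d) → ((((¬seen) ∧ c) → c) ∧ ((¬((¬seen) ∧ c)) → ((¬seen) ∧ (¬c))))) ∧ ((¬(hit ∧ d)) → c))); else branch requires (d → ((¬d) ∧ (d → ((v → (((hit ∧ d) → ((((¬c) ∧ v) → v) ∧ ((¬((¬c) ∧ v)) → (¬c)))) ∧ ((¬(hit ∧ d)) → v))) ∧ ((¬v) → (((hit ∧ d) → (((d ∧ v) → v) ∧ ((¬(d ∧ v)) → (d ∧ (¬hit))))) ∧ ((¬(hit ∧ d)) → v))))) ∧ ((¬d) → (((hit ∧ d) → (((d ∧ c) → c) ∧ ((¬(d ∧ c)) → (d ∧ (¬c))))) ∧ ((¬(hit ∧ d)) → c))))) ∧ ((¬d) → ((d → ((v → (((hit ∧ d) → ((((¬c) ∧ v) → v) ∧ ((¬((¬c) ∧ v)) → (¬c)))) ∧ ((¬(hit ∧ d)) → v))) ∧ ((¬v) → (((hit ∧ d) → ((((¬seen) ∧ v) → v) ∧ ((¬((¬seen) ∧ v)) → ((¬seen) ∧ (¬hit))))) ∧ ((¬(hit ∧ d)) → v))))) ∧ ((¬d) → (((hit ∧ d) → ((((¬seen) ∧ c) → c) ∧ ((¬((¬seen) ∧ c)) → ((¬seen) ∧ (¬c))))) ∧ ((¬(hit ∧ d)) → c))))).
Before the if: (d → ((d → ((v → (((hit ∧ d) → ((((¬c) ∧ v) → v) ∧ ((¬((¬c) ∧ v)) → (¬c)))) ∧ ((¬(hit ∧ d)) → v))) ∧ ((¬v) → (((hit ∧ d) → ((((¬seen) ∧ v) → v) ∧ ((¬((¬seen) ∧ v)) → ((¬seen) ∧ (¬hit))))) ∧ ((¬(hit ∧ d)) → v))))) ∧ ((¬d) → (((hit ∧ d) → ((((¬seen) ∧ c) → c) ∧ ((¬((¬seen) ∧ c)) → ((¬seen) ∧ (¬c))))) ∧ ((¬(hit ∧ d)) → c))))) ∧ ((¬d) → ((d → ((¬d) ∧ (d → ((v → (((hit ∧ d) → ((((¬c) ∧ v) → v) ∧ ((¬((¬c) ∧ v)) → (¬c)))) ∧ ((¬(hit ∧ d)) → v))) ∧ ((¬v) → (((hit ∧ d) → (((d ∧ v) → v) ∧ ((¬(d ∧ v)) → (d ∧ (¬hit))))) ∧ ((¬(hit ∧ d)) → v))))) ∧ ((¬d) → (((hit ∧ d) → (((d ∧ c) → c) ∧ ((¬(d ∧ c)) → (d ∧ (¬c))))) ∧ ((¬(hit ∧ d)) → c))))) ∧ ((¬d) → ((d → ((v → (((hit ∧ d) → ((((¬c) ∧ v) → v) ∧ ((¬((¬c) ∧ v)) → (¬c)))) ∧ ((¬(hit ∧ d)) → v))) ∧ ((¬v) → (((hit ∧ d) → ((((¬seen) ∧ v) → v) ∧ ((¬((¬seen) ∧ v)) → ((¬seen) ∧ (¬hit))))) ∧ ((¬(hit ∧ d)) → v))))) ∧ ((¬d) → (((hit ∧ d) → ((((¬seen) ∧ c) → c) ∧ ((¬((¬seen) ∧ c)) → ((¬seen) ∧ (¬c))))) ∧ ((¬(hit ∧ d)) → c)))))))
Before assert ¬seen: (¬seen) ∧ (d → ((d → ((v → (((hit ∧ d) → ((((¬c) ∧ v) → v) ∧ ((¬((¬c) ∧ v)) → (¬c)))) ∧ ((¬(hit ∧ d)) → v))) ∧ ((¬v) → (((hit ∧ d) → ((((¬seen) ∧ v) → v) ∧ ((¬((¬seen) ∧ v)) → ((¬seen) ∧ (¬hit))))) ∧ ((¬(hit ∧ d)) → v))))) ∧ ((¬d) → (((hit ∧ d) → ((((¬seen) ∧ c) → c) ∧ ((¬((¬seen) ∧ c)) → ((¬seen) ∧ (¬c))))) ∧ ((¬(hit ∧ d)) → c))))) ∧ ((¬d) → ((d → ((¬d) ∧ (d → ((v → (((hit ∧ d) → ((((¬c) ∧ v) → v) ∧ ((¬((¬c) ∧ v)) → (¬c)))) ∧ ((¬(hit ∧ d)) → v))) ∧ ((¬v) → (((hit ∧ d) → (((d ∧ v) → v) ∧ ((¬(d ∧ v)) → (d ∧ (¬hit))))) ∧ ((¬(hit ∧ d)) → v))))) ∧ ((¬d) → (((hit ∧ d) → (((d ∧ c) → c) ∧ ((¬(d ∧ c)) → (d ∧ (¬c))))) ∧ ((¬(hit ∧ d)) → c))))) ∧ ((¬d) → ((d → ((v → (((hit ∧ d) → ((((¬c) ∧ v) → v) ∧ ((¬((¬c) ∧ v)) → (¬c)))) ∧ ((¬(hit ∧ d)) → v))) ∧ ((¬v) → (((hit ∧ d) → ((((¬seen) ∧ v) → v) ∧ ((¬((¬seen) ∧ v)) → ((¬seen) ∧ (¬hit))))) ∧ ((¬(hit ∧ d)) → v))))) ∧ ((¬d) → (((hit ∧ d) → ((((¬seen) ∧ c) → c) ∧ ((¬((¬seen) ∧ c)) → ((¬seen) ∧ (¬c))))) ∧ ((¬(hit ∧ d)) → c)))))))
Answer: WP = (¬seen) ∧ (d → ((d → ((v → (((hit ∧ d) → ((((¬c) ∧ v) → v) ∧ ((¬((¬c) ∧ v)) → (¬c)))) ∧ ((¬(hit ∧ d)) → v))) ∧ ((¬v) → (((hit ∧ d) → ((((¬seen) ∧ v) → v) ∧ ((¬((¬seen) ∧ v)) → ((¬seen) ∧ (¬hit))))) ∧ ((¬(hit ∧ d)) → v))))) ∧ ((¬d) → (((hit ∧ d) → ((((¬seen) ∧ c) → c) ∧ ((¬((¬seen) ∧ c)) → ((¬seen) ∧ (¬c))))) ∧ ((¬(hit ∧ d)) → c))))) ∧ ((¬d) → ((d → ((¬d) ∧ (d → ((v → (((hit ∧ d) → ((((¬c) ∧ v) → v) ∧ ((¬((¬c) ∧ v)) → (¬c)))) ∧ ((¬(hit ∧ d)) → v))) ∧ ((¬v) → (((hit ∧ d) → (((d ∧ v) → v) ∧ ((¬(d ∧ v)) → (d ∧ (¬hit))))) ∧ ((¬(hit ∧ d)) → v))))) ∧ ((¬d) → (((hit ∧ d) → (((d ∧ c) → c) ∧ ((¬(d ∧ c)) → (d ∧ (¬c))))) ∧ ((¬(hit ∧ d)) → c))))) ∧ ((¬d) → ((d → ((v → (((hit ∧ d) → ((((¬c) ∧ v) → v) ∧ ((¬((¬c) ∧ v)) → (¬c)))) ∧ ((¬(hit ∧ d)) → v))) ∧ ((¬v) → (((hit ∧ d) → ((((¬seen) ∧ v) → v) ∧ ((¬((¬seen) ∧ v)) → ((¬seen) ∧ (¬hit))))) ∧ ((¬(hit ∧ d)) → v))))) ∧ ((¬d) → (((hit ∧ d) → ((((¬seen) ∧ c) → c) ∧ ((¬((¬seen) ∧ c)) → ((¬seen) ∧ (¬c))))) ∧ ((¬(hit ∧ d)) → c)))))))


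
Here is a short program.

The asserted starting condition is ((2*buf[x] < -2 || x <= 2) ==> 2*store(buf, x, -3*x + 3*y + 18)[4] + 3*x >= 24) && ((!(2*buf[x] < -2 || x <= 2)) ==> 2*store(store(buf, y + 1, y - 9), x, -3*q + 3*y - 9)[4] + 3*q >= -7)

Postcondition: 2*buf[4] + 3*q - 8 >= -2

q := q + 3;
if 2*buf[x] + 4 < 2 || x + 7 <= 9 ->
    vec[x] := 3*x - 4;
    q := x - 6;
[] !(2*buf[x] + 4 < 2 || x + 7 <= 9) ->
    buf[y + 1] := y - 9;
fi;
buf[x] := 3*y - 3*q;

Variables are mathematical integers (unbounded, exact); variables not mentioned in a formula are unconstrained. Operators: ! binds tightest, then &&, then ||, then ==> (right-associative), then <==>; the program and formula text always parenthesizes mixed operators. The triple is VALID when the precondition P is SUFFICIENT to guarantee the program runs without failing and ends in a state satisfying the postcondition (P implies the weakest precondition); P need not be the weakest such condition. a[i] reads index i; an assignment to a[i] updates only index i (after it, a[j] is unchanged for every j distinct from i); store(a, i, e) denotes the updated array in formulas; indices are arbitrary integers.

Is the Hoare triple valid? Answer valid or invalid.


Working backward. After the program, the postcondition 2*buf[4] + 3*q - 8 >= -2 must hold; in canonical form it is 2*buf[4] + 3*q >= 6.
Before buf[x] := 3*y - 3*q: 2*store(buf, x, -3*q + 3*y)[4] + 3*q >= 6
Then branch requires 2*store(buf, x, -3*x + 3*y + 18)[4] + 3*x >= 24; else branch requires 2*store(store(buf, y + 1, y - 9), x, -3*q + 3*y)[4] + 3*q >= 6.
Before the if: ((2*buf[x] < -2 || x <= 2) ==> 2*store(buf, x, -3*x + 3*y + 18)[4] + 3*x >= 24) && ((!(2*buf[x] < -2 || x <= 2)) ==> 2*store(store(buf, y + 1, y - 9), x, -3*q + 3*y)[4] + 3*q >= 6)
Before q := q + 3: ((2*buf[x] < -2 || x <= 2) ==> 2*store(buf, x, -3*x + 3*y + 18)[4] + 3*x >= 24) && ((!(2*buf[x] < -2 || x <= 2)) ==> 2*store(store(buf, y + 1, y - 9), x, -3*q + 3*y - 9)[4] + 3*q >= -3)
The weakest precondition is ((2*buf[x] < -2 || x <= 2) ==> 2*store(buf, x, -3*x + 3*y + 18)[4] + 3*x >= 24) && ((!(2*buf[x] < -2 || x <= 2)) ==> 2*store(store(buf, y + 1, y - 9), x, -3*q + 3*y - 9)[4] + 3*q >= -3).
Check whether ((2*buf[x] < -2 || x <= 2) ==> 2*store(buf, x, -3*x + 3*y + 18)[4] + 3*x >= 24) && ((!(2*buf[x] < -2 || x <= 2)) ==> 2*store(store(buf, y + 1, y - 9), x, -3*q + 3*y - 9)[4] + 3*q >= -7) implies it.
Countermodel: at the initial state buf = {[1] = 2, [3] = 0, [4] = -21122, elsewhere 2}, q = 14080, x = 3, y = 0, the precondition holds but the weakest precondition fails.
Answer: invalid


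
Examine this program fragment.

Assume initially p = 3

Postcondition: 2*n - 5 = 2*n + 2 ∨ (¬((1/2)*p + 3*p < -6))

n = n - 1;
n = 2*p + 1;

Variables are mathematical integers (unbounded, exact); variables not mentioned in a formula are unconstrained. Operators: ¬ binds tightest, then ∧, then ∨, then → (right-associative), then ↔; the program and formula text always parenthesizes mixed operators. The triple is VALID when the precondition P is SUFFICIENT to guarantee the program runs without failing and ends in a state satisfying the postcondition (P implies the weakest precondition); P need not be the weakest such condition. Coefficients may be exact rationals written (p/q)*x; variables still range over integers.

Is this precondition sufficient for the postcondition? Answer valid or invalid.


Working backward. After the program, the postcondition 2*n - 5 = 2*n + 2 ∨ (¬((1/2)*p + 3*p < -6)) must hold; in canonical form it is ¬((7/2)*p < -6).
Before n := 2*p + 1: ¬((7/2)*p < -6)
Before n := n - 1: ¬((7/2)*p < -6)
The weakest precondition is ¬((7/2)*p < -6).
Check whether p = 3 implies it.
Every state satisfying the precondition satisfies the weakest precondition: the implication holds.
Answer: valid


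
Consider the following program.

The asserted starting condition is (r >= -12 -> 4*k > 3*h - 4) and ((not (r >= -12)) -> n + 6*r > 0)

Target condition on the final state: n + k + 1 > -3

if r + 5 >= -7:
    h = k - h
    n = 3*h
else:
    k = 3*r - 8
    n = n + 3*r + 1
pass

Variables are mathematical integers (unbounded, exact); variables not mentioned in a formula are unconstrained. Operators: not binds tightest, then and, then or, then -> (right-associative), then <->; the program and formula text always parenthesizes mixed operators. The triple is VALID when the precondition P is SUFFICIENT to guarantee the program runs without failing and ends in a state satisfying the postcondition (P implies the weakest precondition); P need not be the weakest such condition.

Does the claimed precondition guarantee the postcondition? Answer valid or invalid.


Working backward. After the program, the postcondition n + k + 1 > -3 must hold; in canonical form it is k + n > -4.
Before skip: k + n > -4
Then branch requires 4*k > 3*h - 4; else branch requires n + 6*r > 3.
Before the if: (r >= -12 -> 4*k > 3*h - 4) and ((not (r >= -12)) -> n + 6*r > 3)
The weakest precondition is (r >= -12 -> 4*k > 3*h - 4) and ((not (r >= -12)) -> n + 6*r > 3).
Check whether (r >= -12 -> 4*k > 3*h - 4) and ((not (r >= -12)) -> n + 6*r > 0) implies it.
Countermodel: at the initial state h = 0, k = 0, n = 79, r = -13, the precondition holds but the weakest precondition fails.
Answer: invalid


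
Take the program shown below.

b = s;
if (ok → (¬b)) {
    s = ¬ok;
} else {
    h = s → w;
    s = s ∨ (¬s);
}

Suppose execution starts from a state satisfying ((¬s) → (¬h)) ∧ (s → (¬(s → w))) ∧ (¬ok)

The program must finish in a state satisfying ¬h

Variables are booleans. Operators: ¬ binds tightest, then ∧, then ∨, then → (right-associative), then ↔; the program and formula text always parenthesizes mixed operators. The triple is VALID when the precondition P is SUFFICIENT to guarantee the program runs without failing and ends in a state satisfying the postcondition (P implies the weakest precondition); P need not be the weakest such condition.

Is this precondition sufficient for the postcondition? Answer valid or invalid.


Working backward. After the program, ¬h must hold.
Then branch requires ¬h; else branch requires ¬(s → w).
Before the if: ((ok → (¬b)) → (¬h)) ∧ ((¬(ok → (¬b))) → (¬(s → w)))
Before b := s: ((ok → (¬s)) → (¬h)) ∧ ((¬(ok → (¬s))) → (¬(s → w)))
The weakest precondition is ((ok → (¬s)) → (¬h)) ∧ ((¬(ok → (¬s))) → (¬(s → w))).
Check whether ((¬s) → (¬h)) ∧ (s → (¬(s → w))) ∧ (¬ok) implies it.
Countermodel: at the initial state h = true, ok = false, s = true, w = false, the precondition holds but the weakest precondition fails.
Answer: invalid


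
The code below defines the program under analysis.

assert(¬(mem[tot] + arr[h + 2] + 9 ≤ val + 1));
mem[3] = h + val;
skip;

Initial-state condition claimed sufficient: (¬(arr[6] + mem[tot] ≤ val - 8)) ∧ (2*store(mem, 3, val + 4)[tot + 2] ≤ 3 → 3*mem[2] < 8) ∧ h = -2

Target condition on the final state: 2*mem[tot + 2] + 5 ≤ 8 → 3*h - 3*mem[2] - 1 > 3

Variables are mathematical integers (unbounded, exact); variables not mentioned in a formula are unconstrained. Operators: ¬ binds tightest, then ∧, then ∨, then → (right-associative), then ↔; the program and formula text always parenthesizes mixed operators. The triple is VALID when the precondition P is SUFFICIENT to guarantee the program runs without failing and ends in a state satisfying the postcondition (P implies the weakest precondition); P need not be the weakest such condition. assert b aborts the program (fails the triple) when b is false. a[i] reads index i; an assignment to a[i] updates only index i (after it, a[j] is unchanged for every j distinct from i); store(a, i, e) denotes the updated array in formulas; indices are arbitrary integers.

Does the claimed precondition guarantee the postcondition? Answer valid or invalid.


Working backward. After the program, the postcondition 2*mem[tot + 2] + 5 ≤ 8 → 3*h - 3*mem[2] - 1 > 3 must hold; in canonical form it is 2*mem[tot + 2] ≤ 3 → 3*h > 3*mem[2] + 4.
Before skip: 2*mem[tot + 2] ≤ 3 → 3*h > 3*mem[2] + 4
Before mem[3] := h + val: 2*store(mem, 3, h + val)[tot + 2] ≤ 3 → 3*h > 3*mem[2] + 4
Before assert ¬(mem[tot] + arr[h + 2] + 9 ≤ val + 1): (¬(arr[h + 2] + mem[tot] ≤ val - 8)) ∧ (2*store(mem, 3, h + val)[tot + 2] ≤ 3 → 3*h > 3*mem[2] + 4)
The weakest precondition is (¬(arr[h + 2] + mem[tot] ≤ val - 8)) ∧ (2*store(mem, 3, h + val)[tot + 2] ≤ 3 → 3*h > 3*mem[2] + 4).
Check whether (¬(arr[6] + mem[tot] ≤ val - 8)) ∧ (2*store(mem, 3, val + 4)[tot + 2] ≤ 3 → 3*mem[2] < 8) ∧ h = -2 implies it.
Countermodel: at the initial state arr = {[0] = -15223, [2] = 7, [3] = 7, [6] = 7040, [6516] = 7, [6518] = 7, elsewhere 7}, h = -2, mem = {[0] = 5, [2] = -15521, [3] = 5, [6] = 5, [6516] = 15215, [6518] = 5, elsewhere 5}, tot = 6516, val = 0, the precondition holds but the weakest precondition fails.
Answer: invalid


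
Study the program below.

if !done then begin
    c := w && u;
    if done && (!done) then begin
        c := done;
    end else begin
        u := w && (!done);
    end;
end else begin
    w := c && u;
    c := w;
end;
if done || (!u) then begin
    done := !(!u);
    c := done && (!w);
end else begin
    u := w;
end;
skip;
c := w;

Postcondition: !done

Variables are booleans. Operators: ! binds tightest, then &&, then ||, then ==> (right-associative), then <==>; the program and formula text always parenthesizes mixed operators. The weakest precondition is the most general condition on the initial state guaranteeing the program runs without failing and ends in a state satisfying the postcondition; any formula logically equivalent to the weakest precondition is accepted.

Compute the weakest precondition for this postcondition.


Working backward. After the program, !done must hold.
Before c := w: !done
Before skip: !done
Then branch requires !u; else branch requires !done.
Before the if: ((done || (!u)) ==> (!u)) && ((!(done || (!u))) ==> (!done))
Then branch requires ((done || (!(w && (!done)))) ==> (!(w && (!done)))) && ((!(done || (!(w && (!done))))) ==> (!done)); else branch requires ((done || (!u)) ==> (!u)) && ((!(done || (!u))) ==> (!done)).
Before the if: ((!done) ==> (((done || (!(w && (!done)))) ==> (!(w && (!done)))) && ((!(done || (!(w && (!done))))) ==> (!done)))) && (done ==> (((done || (!u)) ==> (!u)) && ((!(done || (!u))) ==> (!done))))
Answer: WP = ((!done) ==> (((done || (!(w && (!done)))) ==> (!(w && (!done)))) && ((!(done || (!(w && (!done))))) ==> (!done)))) && (done ==> (((done || (!u)) ==> (!u)) && ((!(done || (!u))) ==> (!done))))


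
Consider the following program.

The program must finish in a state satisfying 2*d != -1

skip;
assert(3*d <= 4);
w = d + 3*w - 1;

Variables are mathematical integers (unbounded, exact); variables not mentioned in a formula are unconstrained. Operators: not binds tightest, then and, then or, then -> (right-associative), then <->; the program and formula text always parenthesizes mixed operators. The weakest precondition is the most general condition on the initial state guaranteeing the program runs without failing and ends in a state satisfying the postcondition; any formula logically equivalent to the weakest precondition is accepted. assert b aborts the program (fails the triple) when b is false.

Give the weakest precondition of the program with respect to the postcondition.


Working backward. After the program, 2*d != -1 must hold.
Before w := d + 3*w - 1: 2*d != -1
Before assert 3*d <= 4: 3*d <= 4 and 2*d != -1
Before skip: 3*d <= 4 and 2*d != -1
Answer: WP = 3*d <= 4 and 2*d != -1


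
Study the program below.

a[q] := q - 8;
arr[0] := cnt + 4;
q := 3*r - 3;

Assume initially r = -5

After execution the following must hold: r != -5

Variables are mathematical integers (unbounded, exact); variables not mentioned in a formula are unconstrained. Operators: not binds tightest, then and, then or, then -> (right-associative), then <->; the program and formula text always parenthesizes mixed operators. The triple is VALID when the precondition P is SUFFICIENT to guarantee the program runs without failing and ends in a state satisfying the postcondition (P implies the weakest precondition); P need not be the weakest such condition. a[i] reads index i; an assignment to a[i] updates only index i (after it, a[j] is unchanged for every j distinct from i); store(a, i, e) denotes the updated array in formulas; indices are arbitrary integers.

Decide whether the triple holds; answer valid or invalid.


Working backward. After the program, r != -5 must hold.
Before q := 3*r - 3: r != -5
Before arr[0] := cnt + 4: r != -5
Before a[q] := q - 8: r != -5
The weakest precondition is r != -5.
Check whether r = -5 implies it.
Countermodel: at the initial state r = -5, the precondition holds but the weakest precondition fails.
Answer: invalid


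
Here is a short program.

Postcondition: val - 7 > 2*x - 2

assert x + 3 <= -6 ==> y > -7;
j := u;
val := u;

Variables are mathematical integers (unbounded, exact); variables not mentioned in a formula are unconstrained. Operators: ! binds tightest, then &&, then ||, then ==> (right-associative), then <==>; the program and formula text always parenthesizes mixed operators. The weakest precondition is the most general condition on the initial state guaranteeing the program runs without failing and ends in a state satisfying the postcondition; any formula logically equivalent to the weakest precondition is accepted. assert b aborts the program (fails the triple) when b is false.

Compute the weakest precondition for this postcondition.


Working backward. After the program, the postcondition val - 7 > 2*x - 2 must hold; in canonical form it is val > 2*x + 5.
Before val := u: u > 2*x + 5
Before j := u: u > 2*x + 5
Before assert x + 3 <= -6 ==> y > -7: (x <= -9 ==> y > -7) && u > 2*x + 5
Answer: WP = (x <= -9 ==> y > -7) && u > 2*x + 5


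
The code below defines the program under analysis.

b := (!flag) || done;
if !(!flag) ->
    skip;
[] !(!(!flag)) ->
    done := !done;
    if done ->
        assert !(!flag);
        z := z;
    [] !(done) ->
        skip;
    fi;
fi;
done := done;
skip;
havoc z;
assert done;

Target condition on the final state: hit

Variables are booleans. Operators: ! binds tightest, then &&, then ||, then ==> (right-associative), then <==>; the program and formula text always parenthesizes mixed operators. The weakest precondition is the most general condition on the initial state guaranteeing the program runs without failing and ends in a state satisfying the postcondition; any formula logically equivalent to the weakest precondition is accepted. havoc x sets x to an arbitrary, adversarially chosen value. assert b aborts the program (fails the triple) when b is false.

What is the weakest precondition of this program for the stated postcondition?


Working backward. After the program, hit must hold.
Before assert done: done && hit
Before havoc z: done && hit
Before skip: done && hit
Before done := done: done && hit
Then branch requires done && hit; else branch requires ((!done) ==> (flag && (!done) && hit)) && (done ==> ((!done) && hit)).
Before the if: (flag ==> (done && hit)) && ((!flag) ==> (((!done) ==> (flag && (!done) && hit)) && (done ==> ((!done) && hit))))
Before b := (!flag) || done: (flag ==> (done && hit)) && ((!flag) ==> (((!done) ==> (flag && (!done) && hit)) && (done ==> ((!done) && hit))))
Answer: WP = (flag ==> (done && hit)) && ((!flag) ==> (((!done) ==> (flag && (!done) && hit)) && (done ==> ((!done) && hit))))


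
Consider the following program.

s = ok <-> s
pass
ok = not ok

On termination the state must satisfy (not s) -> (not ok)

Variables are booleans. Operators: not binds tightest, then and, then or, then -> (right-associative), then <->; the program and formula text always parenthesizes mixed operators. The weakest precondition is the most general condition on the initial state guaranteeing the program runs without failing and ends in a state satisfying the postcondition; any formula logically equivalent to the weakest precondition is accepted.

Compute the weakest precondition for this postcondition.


Working backward. After the program, (not s) -> (not ok) must hold.
Before ok := not ok: (not s) -> ok
Before skip: (not s) -> ok
Before s := ok <-> s: (not (ok <-> s)) -> ok
Answer: WP = (not (ok <-> s)) -> ok


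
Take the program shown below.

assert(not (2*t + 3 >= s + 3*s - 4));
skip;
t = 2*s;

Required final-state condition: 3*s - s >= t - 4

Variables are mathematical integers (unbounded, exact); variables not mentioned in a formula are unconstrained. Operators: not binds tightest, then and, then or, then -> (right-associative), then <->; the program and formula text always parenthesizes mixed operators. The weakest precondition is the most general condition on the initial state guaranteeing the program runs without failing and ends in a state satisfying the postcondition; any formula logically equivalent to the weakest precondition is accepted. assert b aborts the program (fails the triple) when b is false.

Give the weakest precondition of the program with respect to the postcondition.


Working backward. After the program, the postcondition 3*s - s >= t - 4 must hold; in canonical form it is 2*s >= t - 4.
Before t := 2*s: true
Before skip: true
Before assert not (2*t + 3 >= s + 3*s - 4): not (2*t >= 4*s - 7)
Answer: WP = not (2*t >= 4*s - 7)


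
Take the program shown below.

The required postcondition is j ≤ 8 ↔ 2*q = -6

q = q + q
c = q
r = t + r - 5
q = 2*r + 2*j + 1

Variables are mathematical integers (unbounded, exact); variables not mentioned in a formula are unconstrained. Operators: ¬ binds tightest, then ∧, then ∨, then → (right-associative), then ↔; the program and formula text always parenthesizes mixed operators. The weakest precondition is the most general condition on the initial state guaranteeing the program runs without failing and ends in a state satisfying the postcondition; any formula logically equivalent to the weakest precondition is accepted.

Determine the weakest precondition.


Working backward. After the program, j ≤ 8 ↔ 2*q = -6 must hold.
Before q := 2*r + 2*j + 1: j ≤ 8 ↔ 4*j + 4*r = -8
Before r := t + r - 5: j ≤ 8 ↔ 4*j + 4*r + 4*t = 12
Before c := q: j ≤ 8 ↔ 4*j + 4*r + 4*t = 12
Before q := q + q: j ≤ 8 ↔ 4*j + 4*r + 4*t = 12
Answer: WP = j ≤ 8 ↔ 4*j + 4*r + 4*t = 12


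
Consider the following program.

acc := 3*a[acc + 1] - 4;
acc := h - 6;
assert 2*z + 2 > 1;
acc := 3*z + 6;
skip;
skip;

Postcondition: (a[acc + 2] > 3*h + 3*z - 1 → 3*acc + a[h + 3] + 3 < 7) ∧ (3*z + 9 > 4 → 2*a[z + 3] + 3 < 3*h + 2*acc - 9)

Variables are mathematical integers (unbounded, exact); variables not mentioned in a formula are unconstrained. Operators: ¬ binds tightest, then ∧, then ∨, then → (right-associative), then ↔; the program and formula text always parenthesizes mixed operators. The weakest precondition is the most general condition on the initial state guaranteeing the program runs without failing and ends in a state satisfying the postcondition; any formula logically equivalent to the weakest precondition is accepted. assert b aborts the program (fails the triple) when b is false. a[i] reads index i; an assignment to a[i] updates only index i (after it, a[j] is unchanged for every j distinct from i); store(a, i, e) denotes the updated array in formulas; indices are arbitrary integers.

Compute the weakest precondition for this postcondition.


Working backward. After the program, the postcondition (a[acc + 2] > 3*h + 3*z - 1 → 3*acc + a[h + 3] + 3 < 7) ∧ (3*z + 9 > 4 → 2*a[z + 3] + 3 < 3*h + 2*acc - 9) must hold; in canonical form it is (a[acc + 2] > 3*h + 3*z - 1 → a[h + 3] + 3*acc < 4) ∧ (3*z > -5 → 2*a[z + 3] < 2*acc + 3*h - 12).
Before skip: (a[acc + 2] > 3*h + 3*z - 1 → a[h + 3] + 3*acc < 4) ∧ (3*z > -5 → 2*a[z + 3] < 2*acc + 3*h - 12)
Before skip: (a[acc + 2] > 3*h + 3*z - 1 → a[h + 3] + 3*acc < 4) ∧ (3*z > -5 → 2*a[z + 3] < 2*acc + 3*h - 12)
Before acc := 3*z + 6: (a[3*z + 8] > 3*h + 3*z - 1 → a[h + 3] + 9*z < -14) ∧ (3*z > -5 → 2*a[z + 3] < 3*h + 6*z)
Before assert 2*z + 2 > 1: 2*z > -1 ∧ (a[3*z + 8] > 3*h + 3*z - 1 → a[h + 3] + 9*z < -14) ∧ (3*z > -5 → 2*a[z + 3] < 3*h + 6*z)
Before acc := h - 6: 2*z > -1 ∧ (a[3*z + 8] > 3*h + 3*z - 1 → a[h + 3] + 9*z < -14) ∧ (3*z > -5 → 2*a[z + 3] < 3*h + 6*z)
Before acc := 3*a[acc + 1] - 4: 2*z > -1 ∧ (a[3*z + 8] > 3*h + 3*z - 1 → a[h + 3] + 9*z < -14) ∧ (3*z > -5 → 2*a[z + 3] < 3*h + 6*z)
Answer: WP = 2*z > -1 ∧ (a[3*z + 8] > 3*h + 3*z - 1 → a[h + 3] + 9*z < -14) ∧ (3*z > -5 → 2*a[z + 3] < 3*h + 6*z)


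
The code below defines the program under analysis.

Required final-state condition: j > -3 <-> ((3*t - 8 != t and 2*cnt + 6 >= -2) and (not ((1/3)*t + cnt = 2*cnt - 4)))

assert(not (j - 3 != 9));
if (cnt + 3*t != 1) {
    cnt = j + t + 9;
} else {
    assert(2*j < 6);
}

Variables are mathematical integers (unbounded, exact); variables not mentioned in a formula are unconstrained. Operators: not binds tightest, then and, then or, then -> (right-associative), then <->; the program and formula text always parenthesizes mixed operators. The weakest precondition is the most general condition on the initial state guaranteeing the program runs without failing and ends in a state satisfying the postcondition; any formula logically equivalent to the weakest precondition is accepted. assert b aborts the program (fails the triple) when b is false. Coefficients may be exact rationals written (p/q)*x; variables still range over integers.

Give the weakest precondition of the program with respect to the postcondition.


Working backward. After the program, the postcondition j > -3 <-> ((3*t - 8 != t and 2*cnt + 6 >= -2) and (not ((1/3)*t + cnt = 2*cnt - 4))) must hold; in canonical form it is j > -3 <-> (2*t != 8 and 2*cnt >= -8 and (not ((1/3)*t = cnt - 4))).
Then branch requires j > -3 <-> (2*t != 8 and 2*j + 2*t >= -26 and (not (j + (2/3)*t = -5))); else branch requires 2*j < 6 and (j > -3 <-> (2*t != 8 and 2*cnt >= -8 and (not ((1/3)*t = cnt - 4)))).
Before the if: (cnt + 3*t != 1 -> (j > -3 <-> (2*t != 8 and 2*j + 2*t >= -26 and (not (j + (2/3)*t = -5))))) and ((not (cnt + 3*t != 1)) -> (2*j < 6 and (j > -3 <-> (2*t != 8 and 2*cnt >= -8 and (not ((1/3)*t = cnt - 4))))))
Before assert not (j - 3 != 9): (not (j != 12)) and (cnt + 3*t != 1 -> (j > -3 <-> (2*t != 8 and 2*j + 2*t >= -26 and (not (j + (2/3)*t = -5))))) and ((not (cnt + 3*t != 1)) -> (2*j < 6 and (j > -3 <-> (2*t != 8 and 2*cnt >= -8 and (not ((1/3)*t = cnt - 4))))))
Answer: WP = (not (j != 12)) and (cnt + 3*t != 1 -> (j > -3 <-> (2*t != 8 and 2*j + 2*t >= -26 and (not (j + (2/3)*t = -5))))) and ((not (cnt + 3*t != 1)) -> (2*j < 6 and (j > -3 <-> (2*t != 8 and 2*cnt >= -8 and (not ((1/3)*t = cnt - 4))))))


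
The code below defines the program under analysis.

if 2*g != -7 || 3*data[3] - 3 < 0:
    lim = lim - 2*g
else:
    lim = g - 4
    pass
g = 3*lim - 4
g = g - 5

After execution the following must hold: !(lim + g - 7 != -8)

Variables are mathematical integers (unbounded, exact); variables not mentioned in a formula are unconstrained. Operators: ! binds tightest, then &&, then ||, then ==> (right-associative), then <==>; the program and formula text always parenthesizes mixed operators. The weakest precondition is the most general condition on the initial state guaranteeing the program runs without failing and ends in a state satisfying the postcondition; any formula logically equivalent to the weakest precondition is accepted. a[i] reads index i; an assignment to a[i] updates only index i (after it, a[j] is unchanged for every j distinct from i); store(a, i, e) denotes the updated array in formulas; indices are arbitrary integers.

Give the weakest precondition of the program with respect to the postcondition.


Working backward. After the program, the postcondition !(lim + g - 7 != -8) must hold; in canonical form it is !(g + lim != -1).
Before g := g - 5: !(g + lim != 4)
Before g := 3*lim - 4: !(4*lim != 8)
Then branch requires !(4*lim != 8*g + 8); else branch requires !(4*g != 24).
Before the if: ((2*g != -7 || 3*data[3] < 3) ==> (!(4*lim != 8*g + 8))) && ((!(2*g != -7 || 3*data[3] < 3)) ==> (!(4*g != 24)))
Answer: WP = ((2*g != -7 || 3*data[3] < 3) ==> (!(4*lim != 8*g + 8))) && ((!(2*g != -7 || 3*data[3] < 3)) ==> (!(4*g != 24)))
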